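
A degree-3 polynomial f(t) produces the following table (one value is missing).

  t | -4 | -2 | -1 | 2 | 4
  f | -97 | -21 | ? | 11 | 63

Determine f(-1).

-7

The 4 known values determine f uniquely (degree ≤ 3).
Evaluate each Lagrange basis at t = -1:
L_0(-1) = (1)·(-3)·(-5)/[(-2)·(-6)·(-8)] = -5/32
L_1(-1) = (3)·(-3)·(-5)/[(2)·(-4)·(-6)] = 15/16
L_2(-1) = (3)·(1)·(-5)/[(6)·(4)·(-2)] = 5/16
L_3(-1) = (3)·(1)·(-3)/[(8)·(6)·(2)] = -3/32
Sum: (-97)·(-5/32) + (-21)·(15/16) + 11·(5/16) + 63·(-3/32) = -7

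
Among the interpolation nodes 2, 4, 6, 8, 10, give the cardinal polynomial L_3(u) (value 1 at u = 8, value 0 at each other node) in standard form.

L_3(u) = (u - 2)(u - 4)(u - 6)(u - 10) / [(6)·(4)·(2)·(-2)]
       = (u^4 - 22u^3 + 164u^2 - 488u + 480) / (-96)

L_3(u) = -(1/96)u^4 + (11/48)u^3 - (41/24)u^2 + (61/12)u - 5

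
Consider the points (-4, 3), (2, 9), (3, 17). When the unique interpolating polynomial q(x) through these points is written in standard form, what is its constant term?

-1

L_0(x) = (x - 2)(x - 3) / [42] = (1/42)x^2 - (5/42)x + 1/7
L_1(x) = (x + 4)(x - 3) / [-6] = -(1/6)x^2 - (1/6)x + 2
L_2(x) = (x + 4)(x - 2) / [7] = (1/7)x^2 + (2/7)x - 8/7
q(x) = 3·L_0 + 9·L_1 + 17·L_2
Only the constant term is needed; take it from each L_i and combine:
3·(1/7) + 9·(2) + 17·(-8/7) = -1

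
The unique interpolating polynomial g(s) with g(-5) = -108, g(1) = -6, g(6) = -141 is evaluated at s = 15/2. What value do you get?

L_0(15/2) = (13/2)·(3/2)/[(-6)·(-11)] = 13/88
L_1(15/2) = (25/2)·(3/2)/[(6)·(-5)] = -5/8
L_2(15/2) = (25/2)·(13/2)/[(11)·(5)] = 65/44
Sum: (-108)·(13/88) + (-6)·(-5/8) + (-141)·(65/44) = -441/2

-441/2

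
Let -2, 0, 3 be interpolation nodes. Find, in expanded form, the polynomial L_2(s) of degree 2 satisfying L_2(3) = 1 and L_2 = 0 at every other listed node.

L_2(s) = (1/15)s^2 + (2/15)s

L_2(s) = (s + 2)s / [(5)·(3)]
       = (s^2 + 2s) / (15)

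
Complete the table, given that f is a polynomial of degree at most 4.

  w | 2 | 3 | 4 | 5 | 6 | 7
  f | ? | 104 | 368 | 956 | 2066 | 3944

14

The 5 known values determine f uniquely (degree ≤ 4).
Evaluate each Lagrange basis at w = 2:
L_0(2) = (-2)·(-3)·(-4)·(-5)/[(-1)·(-2)·(-3)·(-4)] = 5
L_1(2) = (-1)·(-3)·(-4)·(-5)/[(1)·(-1)·(-2)·(-3)] = -10
L_2(2) = (-1)·(-2)·(-4)·(-5)/[(2)·(1)·(-1)·(-2)] = 10
L_3(2) = (-1)·(-2)·(-3)·(-5)/[(3)·(2)·(1)·(-1)] = -5
L_4(2) = (-1)·(-2)·(-3)·(-4)/[(4)·(3)·(2)·(1)] = 1
Sum: 104·(5) + 368·(-10) + 956·(10) + 2066·(-5) + 3944·(1) = 14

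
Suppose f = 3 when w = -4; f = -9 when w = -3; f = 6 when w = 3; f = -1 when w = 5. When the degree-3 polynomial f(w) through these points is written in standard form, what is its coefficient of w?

149/28

Build the Lagrange basis polynomials:
L_0(w) = (w + 3)(w - 3)(w - 5) / [-63] = -(1/63)w^3 + (5/63)w^2 + (1/7)w - 5/7
L_1(w) = (w + 4)(w - 3)(w - 5) / [48] = (1/48)w^3 - (1/12)w^2 - (17/48)w + 5/4
L_2(w) = (w + 4)(w + 3)(w - 5) / [-84] = -(1/84)w^3 - (1/42)w^2 + (23/84)w + 5/7
L_3(w) = (w + 4)(w + 3)(w - 3) / [144] = (1/144)w^3 + (1/36)w^2 - (1/16)w - 1/4
f(w) = 3·L_0 + (-9)·L_1 + 6·L_2 + (-1)·L_3
Only the coefficient of w is needed; take it from each L_i and combine:
3·(1/7) + (-9)·(-17/48) + 6·(23/84) + (-1)·(-1/16) = 149/28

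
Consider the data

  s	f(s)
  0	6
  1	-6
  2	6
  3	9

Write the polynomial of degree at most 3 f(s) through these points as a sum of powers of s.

f(s) = -(11/2)s^3 + (57/2)s^2 - 35s + 6

L_0(s) = (s - 1)(s - 2)(s - 3) / [-6] = -(1/6)s^3 + s^2 - (11/6)s + 1
L_1(s) = s(s - 2)(s - 3) / [2] = (1/2)s^3 - (5/2)s^2 + 3s
L_2(s) = s(s - 1)(s - 3) / [-2] = -(1/2)s^3 + 2s^2 - (3/2)s
L_3(s) = s(s - 1)(s - 2) / [6] = (1/6)s^3 - (1/2)s^2 + (1/3)s
f(s) = 6·L_0 + (-6)·L_1 + 6·L_2 + 9·L_3
  6·L_0(s) = -s^3 + 6s^2 - 11s + 6
  (-6)·L_1(s) = -3s^3 + 15s^2 - 18s
  6·L_2(s) = -3s^3 + 12s^2 - 9s
  9·L_3(s) = (3/2)s^3 - (9/2)s^2 + 3s
Adding term by term: -(11/2)s^3 + (57/2)s^2 - 35s + 6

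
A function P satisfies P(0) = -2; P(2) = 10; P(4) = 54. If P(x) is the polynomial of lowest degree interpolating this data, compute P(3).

Using Newton's divided-difference form:
P[0,2] = (10 - (-2)) / (2 - 0) = 6
P[2,4] = (54 - 10) / (4 - 2) = 22
P[0,2,4] = (22 - 6) / (4 - 0) = 4
P(3) = -2 + 6·(3) + 4·(3)·(1) = 28

28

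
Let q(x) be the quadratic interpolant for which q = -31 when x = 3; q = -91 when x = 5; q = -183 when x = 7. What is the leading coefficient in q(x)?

Build the Lagrange basis polynomials:
L_0(x) = (x - 5)(x - 7) / [8] = (1/8)x^2 - (3/2)x + 35/8
L_1(x) = (x - 3)(x - 7) / [-4] = -(1/4)x^2 + (5/2)x - 21/4
L_2(x) = (x - 3)(x - 5) / [8] = (1/8)x^2 - x + 15/8
q(x) = (-31)·L_0 + (-91)·L_1 + (-183)·L_2
Only the coefficient of x^2 is needed; take it from each L_i and combine:
(-31)·(1/8) + (-91)·(-1/4) + (-183)·(1/8) = -4

-4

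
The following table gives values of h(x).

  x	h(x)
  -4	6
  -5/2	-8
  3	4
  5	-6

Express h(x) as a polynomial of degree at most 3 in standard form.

h(x) = -(334/1155)x^3 + (731/1155)x^2 + (1581/385)x - 478/77

Build the Lagrange basis polynomials:
L_0(x) = (x + 5/2)(x - 3)(x - 5) / [-189/2] = -(2/189)x^3 + (11/189)x^2 + (10/189)x - 25/63
L_1(x) = (x + 4)(x - 3)(x - 5) / [495/8] = (8/495)x^3 - (32/495)x^2 - (136/495)x + 32/33
L_2(x) = (x + 4)(x + 5/2)(x - 5) / [-77] = -(1/77)x^3 - (3/154)x^2 + (45/154)x + 50/77
L_3(x) = (x + 4)(x + 5/2)(x - 3) / [135] = (1/135)x^3 + (7/270)x^2 - (19/270)x - 2/9
h(x) = 6·L_0 + (-8)·L_1 + 4·L_2 + (-6)·L_3
  6·L_0(x) = -(4/63)x^3 + (22/63)x^2 + (20/63)x - 50/21
  (-8)·L_1(x) = -(64/495)x^3 + (256/495)x^2 + (1088/495)x - 256/33
  4·L_2(x) = -(4/77)x^3 - (6/77)x^2 + (90/77)x + 200/77
  (-6)·L_3(x) = -(2/45)x^3 - (7/45)x^2 + (19/45)x + 4/3
Adding term by term: -(334/1155)x^3 + (731/1155)x^2 + (1581/385)x - 478/77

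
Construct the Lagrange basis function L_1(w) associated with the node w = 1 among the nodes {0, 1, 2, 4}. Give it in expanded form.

L_1(w) = w(w - 2)(w - 4) / [(1)·(-1)·(-3)]
       = (w^3 - 6w^2 + 8w) / (3)

L_1(w) = (1/3)w^3 - 2w^2 + (8/3)w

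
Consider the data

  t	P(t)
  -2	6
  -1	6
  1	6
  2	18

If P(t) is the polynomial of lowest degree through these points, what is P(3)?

46

Using Newton's divided-difference form:
P[-2,-1] = (6 - 6) / (-1 - (-2)) = 0
P[-1,1] = (6 - 6) / (1 - (-1)) = 0
P[1,2] = (18 - 6) / (2 - 1) = 12
P[-2,-1,1] = (0 - 0) / (1 - (-2)) = 0
P[-1,1,2] = (12 - 0) / (2 - (-1)) = 4
P[-2,-1,1,2] = (4 - 0) / (2 - (-2)) = 1
P(3) = 6 + 0·(5) + 0·(5)·(4) + 1·(5)·(4)·(2) = 46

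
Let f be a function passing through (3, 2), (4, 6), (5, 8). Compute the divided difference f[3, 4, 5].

-1

f[3,4] = (6 - 2) / (4 - 3) = 4
f[4,5] = (8 - 6) / (5 - 4) = 2
f[3,4,5] = (2 - 4) / (5 - 3) = -1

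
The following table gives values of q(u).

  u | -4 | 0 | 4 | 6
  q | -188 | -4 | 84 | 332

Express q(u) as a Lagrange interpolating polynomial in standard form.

L_0(u) = u(u - 4)(u - 6) / [-320] = -(1/320)u^3 + (1/32)u^2 - (3/40)u
L_1(u) = (u + 4)(u - 4)(u - 6) / [96] = (1/96)u^3 - (1/16)u^2 - (1/6)u + 1
L_2(u) = (u + 4)u(u - 6) / [-64] = -(1/64)u^3 + (1/32)u^2 + (3/8)u
L_3(u) = (u + 4)u(u - 4) / [120] = (1/120)u^3 - (2/15)u
q(u) = (-188)·L_0 + (-4)·L_1 + 84·L_2 + 332·L_3
  (-188)·L_0(u) = (47/80)u^3 - (47/8)u^2 + (141/10)u
  (-4)·L_1(u) = -(1/24)u^3 + (1/4)u^2 + (2/3)u - 4
  84·L_2(u) = -(21/16)u^3 + (21/8)u^2 + (63/2)u
  332·L_3(u) = (83/30)u^3 - (664/15)u
Adding term by term: 2u^3 - 3u^2 + 2u - 4

q(u) = 2u^3 - 3u^2 + 2u - 4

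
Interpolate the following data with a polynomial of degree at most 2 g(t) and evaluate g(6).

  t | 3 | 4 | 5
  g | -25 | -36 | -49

L_0(6) = (2)·(1)/[(-1)·(-2)] = 1
L_1(6) = (3)·(1)/[(1)·(-1)] = -3
L_2(6) = (3)·(2)/[(2)·(1)] = 3
Sum: (-25)·(1) + (-36)·(-3) + (-49)·(3) = -64

-64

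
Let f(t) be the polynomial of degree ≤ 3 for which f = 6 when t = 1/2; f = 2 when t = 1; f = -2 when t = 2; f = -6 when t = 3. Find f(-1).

Using Newton's divided-difference form:
f[1/2,1] = (2 - 6) / (1 - 1/2) = -8
f[1,2] = (-2 - 2) / (2 - 1) = -4
f[2,3] = (-6 - (-2)) / (3 - 2) = -4
f[1/2,1,2] = (-4 - (-8)) / (2 - 1/2) = 8/3
f[1,2,3] = (-4 - (-4)) / (3 - 1) = 0
f[1/2,1,2,3] = (0 - 8/3) / (3 - 1/2) = -16/15
f(-1) = 6 + (-8)·(-3/2) + (8/3)·(-3/2)·(-2) + (-16/15)·(-3/2)·(-2)·(-3) = 178/5

178/5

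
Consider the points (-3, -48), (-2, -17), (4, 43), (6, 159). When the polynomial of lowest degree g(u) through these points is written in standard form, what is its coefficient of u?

2

L_0(u) = (u + 2)(u - 4)(u - 6) / [-63] = -(1/63)u^3 + (8/63)u^2 - (4/63)u - 16/21
L_1(u) = (u + 3)(u - 4)(u - 6) / [48] = (1/48)u^3 - (7/48)u^2 - (1/8)u + 3/2
L_2(u) = (u + 3)(u + 2)(u - 6) / [-84] = -(1/84)u^3 + (1/84)u^2 + (2/7)u + 3/7
L_3(u) = (u + 3)(u + 2)(u - 4) / [144] = (1/144)u^3 + (1/144)u^2 - (7/72)u - 1/6
g(u) = (-48)·L_0 + (-17)·L_1 + 43·L_2 + 159·L_3
Only the coefficient of u is needed; take it from each L_i and combine:
(-48)·(-4/63) + (-17)·(-1/8) + 43·(2/7) + 159·(-7/72) = 2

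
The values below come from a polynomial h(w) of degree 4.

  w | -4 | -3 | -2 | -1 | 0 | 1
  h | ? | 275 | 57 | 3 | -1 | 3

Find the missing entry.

The 5 known values determine h uniquely (degree ≤ 4).
Evaluate each Lagrange basis at w = -4:
L_0(-4) = (-2)·(-3)·(-4)·(-5)/[(-1)·(-2)·(-3)·(-4)] = 5
L_1(-4) = (-1)·(-3)·(-4)·(-5)/[(1)·(-1)·(-2)·(-3)] = -10
L_2(-4) = (-1)·(-2)·(-4)·(-5)/[(2)·(1)·(-1)·(-2)] = 10
L_3(-4) = (-1)·(-2)·(-3)·(-5)/[(3)·(2)·(1)·(-1)] = -5
L_4(-4) = (-1)·(-2)·(-3)·(-4)/[(4)·(3)·(2)·(1)] = 1
Sum: 275·(5) + 57·(-10) + 3·(10) + (-1)·(-5) + 3·(1) = 843

843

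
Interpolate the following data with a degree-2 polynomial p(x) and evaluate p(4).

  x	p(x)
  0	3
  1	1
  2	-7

L_0(4) = (3)·(2)/[(-1)·(-2)] = 3
L_1(4) = (4)·(2)/[(1)·(-1)] = -8
L_2(4) = (4)·(3)/[(2)·(1)] = 6
Sum: 3·(3) + 1·(-8) + (-7)·(6) = -41

-41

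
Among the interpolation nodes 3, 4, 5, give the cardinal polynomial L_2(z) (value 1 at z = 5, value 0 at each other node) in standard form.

L_2(z) = (z - 3)(z - 4) / [(2)·(1)]
       = (z^2 - 7z + 12) / (2)

L_2(z) = (1/2)z^2 - (7/2)z + 6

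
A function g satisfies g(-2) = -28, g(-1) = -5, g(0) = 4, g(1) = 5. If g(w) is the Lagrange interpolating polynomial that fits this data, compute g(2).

L_0(2) = (3)·(2)·(1)/[(-1)·(-2)·(-3)] = -1
L_1(2) = (4)·(2)·(1)/[(1)·(-1)·(-2)] = 4
L_2(2) = (4)·(3)·(1)/[(2)·(1)·(-1)] = -6
L_3(2) = (4)·(3)·(2)/[(3)·(2)·(1)] = 4
Sum: (-28)·(-1) + (-5)·(4) + 4·(-6) + 5·(4) = 4

4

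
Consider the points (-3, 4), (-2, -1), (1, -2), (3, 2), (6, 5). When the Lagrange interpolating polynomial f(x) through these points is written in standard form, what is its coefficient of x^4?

1/270

L_0(x) = (x + 2)(x - 1)(x - 3)(x - 6) / [216] = (1/216)x^4 - (1/27)x^3 + (7/216)x^2 + (1/6)x - 1/6
L_1(x) = (x + 3)(x - 1)(x - 3)(x - 6) / [-120] = -(1/120)x^4 + (7/120)x^3 + (1/40)x^2 - (21/40)x + 9/20
L_2(x) = (x + 3)(x + 2)(x - 3)(x - 6) / [120] = (1/120)x^4 - (1/30)x^3 - (7/40)x^2 + (3/10)x + 9/10
L_3(x) = (x + 3)(x + 2)(x - 1)(x - 6) / [-180] = -(1/180)x^4 + (1/90)x^3 + (23/180)x^2 + (1/15)x - 1/5
L_4(x) = (x + 3)(x + 2)(x - 1)(x - 3) / [1080] = (1/1080)x^4 + (1/1080)x^3 - (11/1080)x^2 - (1/120)x + 1/60
f(x) = 4·L_0 + (-1)·L_1 + (-2)·L_2 + 2·L_3 + 5·L_4
Only the coefficient of x^4 is needed; take it from each L_i and combine:
4·(1/216) + (-1)·(-1/120) + (-2)·(1/120) + 2·(-1/180) + 5·(1/1080) = 1/270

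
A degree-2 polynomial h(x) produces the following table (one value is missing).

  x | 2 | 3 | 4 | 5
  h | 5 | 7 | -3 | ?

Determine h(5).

-25

The 3 known values determine h uniquely (degree ≤ 2).
L_0(5) = (2)·(1)/[(-1)·(-2)] = 1
L_1(5) = (3)·(1)/[(1)·(-1)] = -3
L_2(5) = (3)·(2)/[(2)·(1)] = 3
Sum: 5·(1) + 7·(-3) + (-3)·(3) = -25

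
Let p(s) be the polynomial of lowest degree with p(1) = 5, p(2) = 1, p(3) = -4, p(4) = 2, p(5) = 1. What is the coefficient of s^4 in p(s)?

-5/4

The leading coefficient equals the top divided difference p[1,2,3,4,5].
p[1,2] = (1 - 5) / (2 - 1) = -4
p[2,3] = (-4 - 1) / (3 - 2) = -5
p[3,4] = (2 - (-4)) / (4 - 3) = 6
p[4,5] = (1 - 2) / (5 - 4) = -1
p[1,2,3] = (-5 - (-4)) / (3 - 1) = -1/2
p[2,3,4] = (6 - (-5)) / (4 - 2) = 11/2
p[3,4,5] = (-1 - 6) / (5 - 3) = -7/2
p[1,2,3,4] = (11/2 - (-1/2)) / (4 - 1) = 2
p[2,3,4,5] = (-7/2 - 11/2) / (5 - 2) = -3
p[1,2,3,4,5] = (-3 - 2) / (5 - 1) = -5/4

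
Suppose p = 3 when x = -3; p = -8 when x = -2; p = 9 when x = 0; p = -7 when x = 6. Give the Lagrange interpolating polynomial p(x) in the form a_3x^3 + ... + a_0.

Build the Lagrange basis polynomials:
L_0(x) = (x + 2)x(x - 6) / [-27] = -(1/27)x^3 + (4/27)x^2 + (4/9)x
L_1(x) = (x + 3)x(x - 6) / [16] = (1/16)x^3 - (3/16)x^2 - (9/8)x
L_2(x) = (x + 3)(x + 2)(x - 6) / [-36] = -(1/36)x^3 + (1/36)x^2 + (2/3)x + 1
L_3(x) = (x + 3)(x + 2)x / [432] = (1/432)x^3 + (5/432)x^2 + (1/72)x
p(x) = 3·L_0 + (-8)·L_1 + 9·L_2 + (-7)·L_3
  3·L_0(x) = -(1/9)x^3 + (4/9)x^2 + (4/3)x
  (-8)·L_1(x) = -(1/2)x^3 + (3/2)x^2 + 9x
  9·L_2(x) = -(1/4)x^3 + (1/4)x^2 + 6x + 9
  (-7)·L_3(x) = -(7/432)x^3 - (35/432)x^2 - (7/72)x
Adding term by term: -(379/432)x^3 + (913/432)x^2 + (1169/72)x + 9

p(x) = -(379/432)x^3 + (913/432)x^2 + (1169/72)x + 9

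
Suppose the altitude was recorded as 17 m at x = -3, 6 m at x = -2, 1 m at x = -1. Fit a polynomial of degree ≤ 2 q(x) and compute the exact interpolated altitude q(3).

Using Newton's divided-difference form:
q[-3,-2] = (6 - 17) / (-2 - (-3)) = -11
q[-2,-1] = (1 - 6) / (-1 - (-2)) = -5
q[-3,-2,-1] = (-5 - (-11)) / (-1 - (-3)) = 3
q(3) = 17 + (-11)·(6) + 3·(6)·(5) = 41

41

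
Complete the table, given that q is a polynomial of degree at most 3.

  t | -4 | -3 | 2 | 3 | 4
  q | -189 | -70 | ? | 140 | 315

45

The 4 known values determine q uniquely (degree ≤ 3).
Evaluate each Lagrange basis at t = 2:
L_0(2) = (5)·(-1)·(-2)/[(-1)·(-7)·(-8)] = -5/28
L_1(2) = (6)·(-1)·(-2)/[(1)·(-6)·(-7)] = 2/7
L_2(2) = (6)·(5)·(-2)/[(7)·(6)·(-1)] = 10/7
L_3(2) = (6)·(5)·(-1)/[(8)·(7)·(1)] = -15/28
Sum: (-189)·(-5/28) + (-70)·(2/7) + 140·(10/7) + 315·(-15/28) = 45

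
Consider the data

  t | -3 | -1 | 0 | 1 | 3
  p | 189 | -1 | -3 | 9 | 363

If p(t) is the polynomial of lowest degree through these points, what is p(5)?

Evaluate each Lagrange basis at t = 5:
L_0(5) = (6)·(5)·(4)·(2)/[(-2)·(-3)·(-4)·(-6)] = 5/3
L_1(5) = (8)·(5)·(4)·(2)/[(2)·(-1)·(-2)·(-4)] = -20
L_2(5) = (8)·(6)·(4)·(2)/[(3)·(1)·(-1)·(-3)] = 128/3
L_3(5) = (8)·(6)·(5)·(2)/[(4)·(2)·(1)·(-2)] = -30
L_4(5) = (8)·(6)·(5)·(4)/[(6)·(4)·(3)·(2)] = 20/3
Sum: 189·(5/3) + (-1)·(-20) + (-3)·(128/3) + 9·(-30) + 363·(20/3) = 2357

2357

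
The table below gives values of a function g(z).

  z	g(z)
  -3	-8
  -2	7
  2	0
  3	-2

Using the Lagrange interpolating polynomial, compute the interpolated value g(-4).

-363/10

Evaluate each Lagrange basis at z = -4:
L_0(-4) = (-2)·(-6)·(-7)/[(-1)·(-5)·(-6)] = 14/5
L_1(-4) = (-1)·(-6)·(-7)/[(1)·(-4)·(-5)] = -21/10
L_2(-4) = (-1)·(-2)·(-7)/[(5)·(4)·(-1)] = 7/10
L_3(-4) = (-1)·(-2)·(-6)/[(6)·(5)·(1)] = -2/5
Sum: (-8)·(14/5) + 7·(-21/10) + 0 + (-2)·(-2/5) = -363/10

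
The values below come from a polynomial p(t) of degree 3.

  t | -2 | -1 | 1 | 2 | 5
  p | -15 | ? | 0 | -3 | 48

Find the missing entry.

0

The 4 known values determine p uniquely (degree ≤ 3).
Evaluate each Lagrange basis at t = -1:
L_0(-1) = (-2)·(-3)·(-6)/[(-3)·(-4)·(-7)] = 3/7
L_1(-1) = (1)·(-3)·(-6)/[(3)·(-1)·(-4)] = 3/2
L_2(-1) = (1)·(-2)·(-6)/[(4)·(1)·(-3)] = -1
L_3(-1) = (1)·(-2)·(-3)/[(7)·(4)·(3)] = 1/14
Sum: (-15)·(3/7) + 0 + (-3)·(-1) + 48·(1/14) = 0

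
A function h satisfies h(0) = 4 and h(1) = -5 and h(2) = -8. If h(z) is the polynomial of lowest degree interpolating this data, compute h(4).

Evaluate each Lagrange basis at z = 4:
L_0(4) = (3)·(2)/[(-1)·(-2)] = 3
L_1(4) = (4)·(2)/[(1)·(-1)] = -8
L_2(4) = (4)·(3)/[(2)·(1)] = 6
Sum: 4·(3) + (-5)·(-8) + (-8)·(6) = 4

4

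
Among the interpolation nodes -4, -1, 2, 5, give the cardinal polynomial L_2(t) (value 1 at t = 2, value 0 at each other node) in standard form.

L_2(t) = (t + 4)(t + 1)(t - 5) / [(6)·(3)·(-3)]
       = (t^3 - 21t - 20) / (-54)

L_2(t) = -(1/54)t^3 + (7/18)t + 10/27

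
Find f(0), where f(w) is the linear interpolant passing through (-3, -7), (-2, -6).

L_0(0) = (2)/[(-1)] = -2
L_1(0) = (3)/[(1)] = 3
Sum: (-7)·(-2) + (-6)·(3) = -4

-4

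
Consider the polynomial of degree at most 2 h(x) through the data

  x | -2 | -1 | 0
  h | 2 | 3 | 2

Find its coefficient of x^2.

-1

The leading coefficient equals the top divided difference h[-2,-1,0].
h[-2,-1] = (3 - 2) / (-1 - (-2)) = 1
h[-1,0] = (2 - 3) / (0 - (-1)) = -1
h[-2,-1,0] = (-1 - 1) / (0 - (-2)) = -1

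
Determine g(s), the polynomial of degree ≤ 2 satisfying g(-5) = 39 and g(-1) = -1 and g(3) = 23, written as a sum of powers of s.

Build the Lagrange basis polynomials:
L_0(s) = (s + 1)(s - 3) / [32] = (1/32)s^2 - (1/16)s - 3/32
L_1(s) = (s + 5)(s - 3) / [-16] = -(1/16)s^2 - (1/8)s + 15/16
L_2(s) = (s + 5)(s + 1) / [32] = (1/32)s^2 + (3/16)s + 5/32
g(s) = 39·L_0 + (-1)·L_1 + 23·L_2
  39·L_0(s) = (39/32)s^2 - (39/16)s - 117/32
  (-1)·L_1(s) = (1/16)s^2 + (1/8)s - 15/16
  23·L_2(s) = (23/32)s^2 + (69/16)s + 115/32
Adding term by term: 2s^2 + 2s - 1

g(s) = 2s^2 + 2s - 1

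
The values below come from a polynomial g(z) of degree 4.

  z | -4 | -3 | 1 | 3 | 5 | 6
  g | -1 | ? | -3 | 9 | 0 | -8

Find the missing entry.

The 5 known values determine g uniquely (degree ≤ 4).
L_0(-3) = (-4)·(-6)·(-8)·(-9)/[(-5)·(-7)·(-9)·(-10)] = 96/175
L_1(-3) = (1)·(-6)·(-8)·(-9)/[(5)·(-2)·(-4)·(-5)] = 54/25
L_2(-3) = (1)·(-4)·(-8)·(-9)/[(7)·(2)·(-2)·(-3)] = -24/7
L_3(-3) = (1)·(-4)·(-6)·(-9)/[(9)·(4)·(2)·(-1)] = 3
L_4(-3) = (1)·(-4)·(-6)·(-8)/[(10)·(5)·(3)·(1)] = -32/25
Sum: (-1)·(96/175) + (-3)·(54/25) + 9·(-24/7) + 0 + (-8)·(-32/25) = -4838/175

-4838/175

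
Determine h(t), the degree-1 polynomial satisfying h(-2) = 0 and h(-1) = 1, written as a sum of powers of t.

h(t) = t + 2

Build the Lagrange basis polynomials:
L_0(t) = (t + 1) / [-1] = -t - 1
L_1(t) = (t + 2) / [1] = t + 2
h(t) = 0·L_0 + 1·L_1
  0·L_0(t) = 0
  1·L_1(t) = t + 2
Adding term by term: t + 2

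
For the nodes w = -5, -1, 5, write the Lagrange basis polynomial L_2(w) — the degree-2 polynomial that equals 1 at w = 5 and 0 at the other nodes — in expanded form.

L_2(w) = (1/60)w^2 + (1/10)w + 1/12

L_2(w) = (w + 5)(w + 1) / [(10)·(6)]
       = (w^2 + 6w + 5) / (60)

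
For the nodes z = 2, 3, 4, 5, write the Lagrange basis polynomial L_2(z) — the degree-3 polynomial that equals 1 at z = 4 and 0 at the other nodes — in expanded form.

L_2(z) = -(1/2)z^3 + 5z^2 - (31/2)z + 15

L_2(z) = (z - 2)(z - 3)(z - 5) / [(2)·(1)·(-1)]
       = (z^3 - 10z^2 + 31z - 30) / (-2)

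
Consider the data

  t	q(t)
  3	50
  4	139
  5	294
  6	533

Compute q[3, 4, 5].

q[3,4] = (139 - 50) / (4 - 3) = 89
q[4,5] = (294 - 139) / (5 - 4) = 155
q[3,4,5] = (155 - 89) / (5 - 3) = 33

33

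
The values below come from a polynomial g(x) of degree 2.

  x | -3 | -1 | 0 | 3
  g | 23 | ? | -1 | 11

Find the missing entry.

The 3 known values determine g uniquely (degree ≤ 2).
L_0(-1) = (-1)·(-4)/[(-3)·(-6)] = 2/9
L_1(-1) = (2)·(-4)/[(3)·(-3)] = 8/9
L_2(-1) = (2)·(-1)/[(6)·(3)] = -1/9
Sum: 23·(2/9) + (-1)·(8/9) + 11·(-1/9) = 3

3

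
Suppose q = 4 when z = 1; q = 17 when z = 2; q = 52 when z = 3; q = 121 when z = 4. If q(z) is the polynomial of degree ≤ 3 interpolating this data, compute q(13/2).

521

Evaluate each Lagrange basis at z = 13/2:
L_0(13/2) = (9/2)·(7/2)·(5/2)/[(-1)·(-2)·(-3)] = -105/16
L_1(13/2) = (11/2)·(7/2)·(5/2)/[(1)·(-1)·(-2)] = 385/16
L_2(13/2) = (11/2)·(9/2)·(5/2)/[(2)·(1)·(-1)] = -495/16
L_3(13/2) = (11/2)·(9/2)·(7/2)/[(3)·(2)·(1)] = 231/16
Sum: 4·(-105/16) + 17·(385/16) + 52·(-495/16) + 121·(231/16) = 521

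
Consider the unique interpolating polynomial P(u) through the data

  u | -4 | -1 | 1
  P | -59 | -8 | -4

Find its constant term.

Build the Lagrange basis polynomials:
L_0(u) = (u + 1)(u - 1) / [15] = (1/15)u^2 - 1/15
L_1(u) = (u + 4)(u - 1) / [-6] = -(1/6)u^2 - (1/2)u + 2/3
L_2(u) = (u + 4)(u + 1) / [10] = (1/10)u^2 + (1/2)u + 2/5
P(u) = (-59)·L_0 + (-8)·L_1 + (-4)·L_2
Only the constant term is needed; take it from each L_i and combine:
(-59)·(-1/15) + (-8)·(2/3) + (-4)·(2/5) = -3

-3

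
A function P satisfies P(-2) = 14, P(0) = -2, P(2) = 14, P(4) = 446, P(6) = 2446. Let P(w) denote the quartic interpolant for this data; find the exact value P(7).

Using Newton's divided-difference form:
P[-2,0] = (-2 - 14) / (0 - (-2)) = -8
P[0,2] = (14 - (-2)) / (2 - 0) = 8
P[2,4] = (446 - 14) / (4 - 2) = 216
P[4,6] = (2446 - 446) / (6 - 4) = 1000
P[-2,0,2] = (8 - (-8)) / (2 - (-2)) = 4
P[0,2,4] = (216 - 8) / (4 - 0) = 52
P[2,4,6] = (1000 - 216) / (6 - 2) = 196
P[-2,0,2,4] = (52 - 4) / (4 - (-2)) = 8
P[0,2,4,6] = (196 - 52) / (6 - 0) = 24
P[-2,0,2,4,6] = (24 - 8) / (6 - (-2)) = 2
P(7) = 14 + (-8)·(9) + 4·(9)·(7) + 8·(9)·(7)·(5) + 2·(9)·(7)·(5)·(3) = 4604

4604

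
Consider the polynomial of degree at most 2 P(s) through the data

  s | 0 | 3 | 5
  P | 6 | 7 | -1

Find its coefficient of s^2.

Build the Lagrange basis polynomials:
L_0(s) = (s - 3)(s - 5) / [15] = (1/15)s^2 - (8/15)s + 1
L_1(s) = s(s - 5) / [-6] = -(1/6)s^2 + (5/6)s
L_2(s) = s(s - 3) / [10] = (1/10)s^2 - (3/10)s
P(s) = 6·L_0 + 7·L_1 + (-1)·L_2
Only the coefficient of s^2 is needed; take it from each L_i and combine:
6·(1/15) + 7·(-1/6) + (-1)·(1/10) = -13/15

-13/15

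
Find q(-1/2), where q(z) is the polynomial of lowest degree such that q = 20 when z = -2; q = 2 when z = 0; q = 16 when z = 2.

Evaluate each Lagrange basis at z = -1/2:
L_0(-1/2) = (-1/2)·(-5/2)/[(-2)·(-4)] = 5/32
L_1(-1/2) = (3/2)·(-5/2)/[(2)·(-2)] = 15/16
L_2(-1/2) = (3/2)·(-1/2)/[(4)·(2)] = -3/32
Sum: 20·(5/32) + 2·(15/16) + 16·(-3/32) = 7/2

7/2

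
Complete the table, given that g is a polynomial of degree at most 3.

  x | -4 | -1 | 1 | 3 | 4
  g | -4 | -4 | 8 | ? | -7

The 4 known values determine g uniquely (degree ≤ 3).
L_0(3) = (4)·(2)·(-1)/[(-3)·(-5)·(-8)] = 1/15
L_1(3) = (7)·(2)·(-1)/[(3)·(-2)·(-5)] = -7/15
L_2(3) = (7)·(4)·(-1)/[(5)·(2)·(-3)] = 14/15
L_3(3) = (7)·(4)·(2)/[(8)·(5)·(3)] = 7/15
Sum: (-4)·(1/15) + (-4)·(-7/15) + 8·(14/15) + (-7)·(7/15) = 29/5

29/5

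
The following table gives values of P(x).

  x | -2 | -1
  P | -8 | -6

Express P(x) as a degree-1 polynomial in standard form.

P(x) = 2x - 4

Build the Lagrange basis polynomials:
L_0(x) = (x + 1) / [-1] = -x - 1
L_1(x) = (x + 2) / [1] = x + 2
P(x) = (-8)·L_0 + (-6)·L_1
  (-8)·L_0(x) = 8x + 8
  (-6)·L_1(x) = -6x - 12
Adding term by term: 2x - 4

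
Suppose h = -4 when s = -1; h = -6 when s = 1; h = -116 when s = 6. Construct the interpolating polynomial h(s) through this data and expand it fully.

h(s) = -3s^2 - s - 2

Newton's divided differences:
h[-1,1] = (-6 - (-4)) / (1 - (-1)) = -1
h[1,6] = (-116 - (-6)) / (6 - 1) = -22
h[-1,1,6] = (-22 - (-1)) / (6 - (-1)) = -3
h(s) = -4 + (-1)·(s + 1) + (-3)·(s + 1)(s - 1)
Expanding: h(s) = -3s^2 - s - 2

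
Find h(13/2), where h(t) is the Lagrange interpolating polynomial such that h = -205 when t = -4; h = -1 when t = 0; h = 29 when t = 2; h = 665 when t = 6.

Evaluate each Lagrange basis at t = 13/2:
L_0(13/2) = (13/2)·(9/2)·(1/2)/[(-4)·(-6)·(-10)] = -39/640
L_1(13/2) = (21/2)·(9/2)·(1/2)/[(4)·(-2)·(-6)] = 63/128
L_2(13/2) = (21/2)·(13/2)·(1/2)/[(6)·(2)·(-4)] = -91/128
L_3(13/2) = (21/2)·(13/2)·(9/2)/[(10)·(6)·(4)] = 819/640
Sum: (-205)·(-39/640) + (-1)·(63/128) + 29·(-91/128) + 665·(819/640) = 6739/8

6739/8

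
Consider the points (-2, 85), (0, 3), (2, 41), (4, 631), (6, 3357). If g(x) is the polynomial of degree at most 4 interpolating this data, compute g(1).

7

Using Newton's divided-difference form:
g[-2,0] = (3 - 85) / (0 - (-2)) = -41
g[0,2] = (41 - 3) / (2 - 0) = 19
g[2,4] = (631 - 41) / (4 - 2) = 295
g[4,6] = (3357 - 631) / (6 - 4) = 1363
g[-2,0,2] = (19 - (-41)) / (2 - (-2)) = 15
g[0,2,4] = (295 - 19) / (4 - 0) = 69
g[2,4,6] = (1363 - 295) / (6 - 2) = 267
g[-2,0,2,4] = (69 - 15) / (4 - (-2)) = 9
g[0,2,4,6] = (267 - 69) / (6 - 0) = 33
g[-2,0,2,4,6] = (33 - 9) / (6 - (-2)) = 3
g(1) = 85 + (-41)·(3) + 15·(3)·(1) + 9·(3)·(1)·(-1) + 3·(3)·(1)·(-1)·(-3) = 7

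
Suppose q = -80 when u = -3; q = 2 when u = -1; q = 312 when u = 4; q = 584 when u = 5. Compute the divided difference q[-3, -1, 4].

q[-3,-1] = (2 - (-80)) / (-1 - (-3)) = 41
q[-1,4] = (312 - 2) / (4 - (-1)) = 62
q[-3,-1,4] = (62 - 41) / (4 - (-3)) = 3

3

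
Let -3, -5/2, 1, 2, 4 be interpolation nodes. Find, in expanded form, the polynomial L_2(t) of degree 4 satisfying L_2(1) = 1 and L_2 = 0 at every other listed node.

L_2(t) = (1/42)t^4 - (1/84)t^3 - (5/12)t^2 - (1/42)t + 10/7

L_2(t) = (t + 3)(t + 5/2)(t - 2)(t - 4) / [(4)·(7/2)·(-1)·(-3)]
       = (t^4 - (1/2)t^3 - (35/2)t^2 - t + 60) / (42)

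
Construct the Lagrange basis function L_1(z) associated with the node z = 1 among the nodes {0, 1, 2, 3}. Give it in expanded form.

L_1(z) = (1/2)z^3 - (5/2)z^2 + 3z

L_1(z) = z(z - 2)(z - 3) / [(1)·(-1)·(-2)]
       = (z^3 - 5z^2 + 6z) / (2)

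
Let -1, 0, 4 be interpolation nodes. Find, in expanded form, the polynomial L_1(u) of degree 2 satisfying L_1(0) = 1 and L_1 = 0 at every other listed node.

L_1(u) = -(1/4)u^2 + (3/4)u + 1

L_1(u) = (u + 1)(u - 4) / [(1)·(-4)]
       = (u^2 - 3u - 4) / (-4)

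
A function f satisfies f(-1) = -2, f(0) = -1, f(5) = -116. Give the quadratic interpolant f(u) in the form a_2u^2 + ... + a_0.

L_0(u) = u(u - 5) / [6] = (1/6)u^2 - (5/6)u
L_1(u) = (u + 1)(u - 5) / [-5] = -(1/5)u^2 + (4/5)u + 1
L_2(u) = (u + 1)u / [30] = (1/30)u^2 + (1/30)u
f(u) = (-2)·L_0 + (-1)·L_1 + (-116)·L_2
  (-2)·L_0(u) = -(1/3)u^2 + (5/3)u
  (-1)·L_1(u) = (1/5)u^2 - (4/5)u - 1
  (-116)·L_2(u) = -(58/15)u^2 - (58/15)u
Adding term by term: -4u^2 - 3u - 1

f(u) = -4u^2 - 3u - 1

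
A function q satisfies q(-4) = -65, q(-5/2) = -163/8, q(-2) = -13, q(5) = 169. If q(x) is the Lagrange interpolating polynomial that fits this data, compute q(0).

-1

Evaluate each Lagrange basis at x = 0:
L_0(0) = (5/2)·(2)·(-5)/[(-3/2)·(-2)·(-9)] = 25/27
L_1(0) = (4)·(2)·(-5)/[(3/2)·(-1/2)·(-15/2)] = -64/9
L_2(0) = (4)·(5/2)·(-5)/[(2)·(1/2)·(-7)] = 50/7
L_3(0) = (4)·(5/2)·(2)/[(9)·(15/2)·(7)] = 8/189
Sum: (-65)·(25/27) + (-163/8)·(-64/9) + (-13)·(50/7) + 169·(8/189) = -1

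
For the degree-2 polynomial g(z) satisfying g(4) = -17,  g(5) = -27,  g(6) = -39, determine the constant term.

3

Build the Lagrange basis polynomials:
L_0(z) = (z - 5)(z - 6) / [2] = (1/2)z^2 - (11/2)z + 15
L_1(z) = (z - 4)(z - 6) / [-1] = -z^2 + 10z - 24
L_2(z) = (z - 4)(z - 5) / [2] = (1/2)z^2 - (9/2)z + 10
g(z) = (-17)·L_0 + (-27)·L_1 + (-39)·L_2
Only the constant term is needed; take it from each L_i and combine:
(-17)·(15) + (-27)·(-24) + (-39)·(10) = 3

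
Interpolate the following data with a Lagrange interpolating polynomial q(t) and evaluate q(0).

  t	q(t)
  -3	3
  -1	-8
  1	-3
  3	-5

L_0(0) = (1)·(-1)·(-3)/[(-2)·(-4)·(-6)] = -1/16
L_1(0) = (3)·(-1)·(-3)/[(2)·(-2)·(-4)] = 9/16
L_2(0) = (3)·(1)·(-3)/[(4)·(2)·(-2)] = 9/16
L_3(0) = (3)·(1)·(-1)/[(6)·(4)·(2)] = -1/16
Sum: 3·(-1/16) + (-8)·(9/16) + (-3)·(9/16) + (-5)·(-1/16) = -97/16

-97/16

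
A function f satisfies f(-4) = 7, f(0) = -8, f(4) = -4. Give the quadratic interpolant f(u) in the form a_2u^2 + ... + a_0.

f(u) = (19/32)u^2 - (11/8)u - 8

L_0(u) = u(u - 4) / [32] = (1/32)u^2 - (1/8)u
L_1(u) = (u + 4)(u - 4) / [-16] = -(1/16)u^2 + 1
L_2(u) = (u + 4)u / [32] = (1/32)u^2 + (1/8)u
f(u) = 7·L_0 + (-8)·L_1 + (-4)·L_2
  7·L_0(u) = (7/32)u^2 - (7/8)u
  (-8)·L_1(u) = (1/2)u^2 - 8
  (-4)·L_2(u) = -(1/8)u^2 - (1/2)u
Adding term by term: (19/32)u^2 - (11/8)u - 8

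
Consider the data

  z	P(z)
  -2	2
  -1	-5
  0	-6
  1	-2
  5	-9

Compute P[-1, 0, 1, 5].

-73/120

P[-1,0] = (-6 - (-5)) / (0 - (-1)) = -1
P[0,1] = (-2 - (-6)) / (1 - 0) = 4
P[1,5] = (-9 - (-2)) / (5 - 1) = -7/4
P[-1,0,1] = (4 - (-1)) / (1 - (-1)) = 5/2
P[0,1,5] = (-7/4 - 4) / (5 - 0) = -23/20
P[-1,0,1,5] = (-23/20 - 5/2) / (5 - (-1)) = -73/120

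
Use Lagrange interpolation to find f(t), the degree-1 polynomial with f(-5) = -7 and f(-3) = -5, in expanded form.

f(t) = t - 2

Build the Lagrange basis polynomials:
L_0(t) = (t + 3) / [-2] = -(1/2)t - 3/2
L_1(t) = (t + 5) / [2] = (1/2)t + 5/2
f(t) = (-7)·L_0 + (-5)·L_1
  (-7)·L_0(t) = (7/2)t + 21/2
  (-5)·L_1(t) = -(5/2)t - 25/2
Adding term by term: t - 2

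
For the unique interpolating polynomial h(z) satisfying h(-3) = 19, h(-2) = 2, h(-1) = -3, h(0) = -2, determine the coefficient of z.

2

Build the Lagrange basis polynomials:
L_0(z) = (z + 2)(z + 1)z / [-6] = -(1/6)z^3 - (1/2)z^2 - (1/3)z
L_1(z) = (z + 3)(z + 1)z / [2] = (1/2)z^3 + 2z^2 + (3/2)z
L_2(z) = (z + 3)(z + 2)z / [-2] = -(1/2)z^3 - (5/2)z^2 - 3z
L_3(z) = (z + 3)(z + 2)(z + 1) / [6] = (1/6)z^3 + z^2 + (11/6)z + 1
h(z) = 19·L_0 + 2·L_1 + (-3)·L_2 + (-2)·L_3
Only the coefficient of z is needed; take it from each L_i and combine:
19·(-1/3) + 2·(3/2) + (-3)·(-3) + (-2)·(11/6) = 2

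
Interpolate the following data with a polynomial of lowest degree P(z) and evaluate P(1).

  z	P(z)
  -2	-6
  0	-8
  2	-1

L_0(1) = (1)·(-1)/[(-2)·(-4)] = -1/8
L_1(1) = (3)·(-1)/[(2)·(-2)] = 3/4
L_2(1) = (3)·(1)/[(4)·(2)] = 3/8
Sum: (-6)·(-1/8) + (-8)·(3/4) + (-1)·(3/8) = -45/8

-45/8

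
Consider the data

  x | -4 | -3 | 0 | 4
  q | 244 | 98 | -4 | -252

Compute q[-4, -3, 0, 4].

-4

q[-4,-3] = (98 - 244) / (-3 - (-4)) = -146
q[-3,0] = (-4 - 98) / (0 - (-3)) = -34
q[0,4] = (-252 - (-4)) / (4 - 0) = -62
q[-4,-3,0] = (-34 - (-146)) / (0 - (-4)) = 28
q[-3,0,4] = (-62 - (-34)) / (4 - (-3)) = -4
q[-4,-3,0,4] = (-4 - 28) / (4 - (-4)) = -4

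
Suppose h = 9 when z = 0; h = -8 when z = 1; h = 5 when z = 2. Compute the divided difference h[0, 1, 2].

h[0,1] = (-8 - 9) / (1 - 0) = -17
h[1,2] = (5 - (-8)) / (2 - 1) = 13
h[0,1,2] = (13 - (-17)) / (2 - 0) = 15

15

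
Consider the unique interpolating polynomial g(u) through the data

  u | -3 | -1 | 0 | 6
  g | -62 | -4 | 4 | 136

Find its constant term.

4

Build the Lagrange basis polynomials:
L_0(u) = (u + 1)u(u - 6) / [-54] = -(1/54)u^3 + (5/54)u^2 + (1/9)u
L_1(u) = (u + 3)u(u - 6) / [14] = (1/14)u^3 - (3/14)u^2 - (9/7)u
L_2(u) = (u + 3)(u + 1)(u - 6) / [-18] = -(1/18)u^3 + (1/9)u^2 + (7/6)u + 1
L_3(u) = (u + 3)(u + 1)u / [378] = (1/378)u^3 + (2/189)u^2 + (1/126)u
g(u) = (-62)·L_0 + (-4)·L_1 + 4·L_2 + 136·L_3
Only the constant term is needed; take it from each L_i and combine:
(-62)·(0) + (-4)·(0) + 4·(1) + 136·(0) = 4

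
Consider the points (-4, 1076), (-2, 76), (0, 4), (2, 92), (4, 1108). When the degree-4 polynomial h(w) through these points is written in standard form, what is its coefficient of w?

Build the Lagrange basis polynomials:
L_0(w) = (w + 2)w(w - 2)(w - 4) / [384] = (1/384)w^4 - (1/96)w^3 - (1/96)w^2 + (1/24)w
L_1(w) = (w + 4)w(w - 2)(w - 4) / [-96] = -(1/96)w^4 + (1/48)w^3 + (1/6)w^2 - (1/3)w
L_2(w) = (w + 4)(w + 2)(w - 2)(w - 4) / [64] = (1/64)w^4 - (5/16)w^2 + 1
L_3(w) = (w + 4)(w + 2)w(w - 4) / [-96] = -(1/96)w^4 - (1/48)w^3 + (1/6)w^2 + (1/3)w
L_4(w) = (w + 4)(w + 2)w(w - 2) / [384] = (1/384)w^4 + (1/96)w^3 - (1/96)w^2 - (1/24)w
h(w) = 1076·L_0 + 76·L_1 + 4·L_2 + 92·L_3 + 1108·L_4
Only the coefficient of w is needed; take it from each L_i and combine:
1076·(1/24) + 76·(-1/3) + 4·(0) + 92·(1/3) + 1108·(-1/24) = 4

4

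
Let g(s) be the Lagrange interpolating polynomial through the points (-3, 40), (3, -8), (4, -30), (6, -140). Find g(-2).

12

L_0(-2) = (-5)·(-6)·(-8)/[(-6)·(-7)·(-9)] = 40/63
L_1(-2) = (1)·(-6)·(-8)/[(6)·(-1)·(-3)] = 8/3
L_2(-2) = (1)·(-5)·(-8)/[(7)·(1)·(-2)] = -20/7
L_3(-2) = (1)·(-5)·(-6)/[(9)·(3)·(2)] = 5/9
Sum: 40·(40/63) + (-8)·(8/3) + (-30)·(-20/7) + (-140)·(5/9) = 12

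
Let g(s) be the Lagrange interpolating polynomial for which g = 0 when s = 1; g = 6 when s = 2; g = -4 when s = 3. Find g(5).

-72

Evaluate each Lagrange basis at s = 5:
L_0(5) = (3)·(2)/[(-1)·(-2)] = 3
L_1(5) = (4)·(2)/[(1)·(-1)] = -8
L_2(5) = (4)·(3)/[(2)·(1)] = 6
Sum: 0 + 6·(-8) + (-4)·(6) = -72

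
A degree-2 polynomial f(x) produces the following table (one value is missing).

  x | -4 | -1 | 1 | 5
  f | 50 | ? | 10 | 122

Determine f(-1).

The 3 known values determine f uniquely (degree ≤ 2).
Evaluate each Lagrange basis at x = -1:
L_0(-1) = (-2)·(-6)/[(-5)·(-9)] = 4/15
L_1(-1) = (3)·(-6)/[(5)·(-4)] = 9/10
L_2(-1) = (3)·(-2)/[(9)·(4)] = -1/6
Sum: 50·(4/15) + 10·(9/10) + 122·(-1/6) = 2

2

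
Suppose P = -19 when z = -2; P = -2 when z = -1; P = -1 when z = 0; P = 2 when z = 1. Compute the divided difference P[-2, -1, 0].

-8

P[-2,-1] = (-2 - (-19)) / (-1 - (-2)) = 17
P[-1,0] = (-1 - (-2)) / (0 - (-1)) = 1
P[-2,-1,0] = (1 - 17) / (0 - (-2)) = -8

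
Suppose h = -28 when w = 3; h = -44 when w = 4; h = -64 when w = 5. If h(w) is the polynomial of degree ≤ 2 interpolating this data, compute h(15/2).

L_0(15/2) = (7/2)·(5/2)/[(-1)·(-2)] = 35/8
L_1(15/2) = (9/2)·(5/2)/[(1)·(-1)] = -45/4
L_2(15/2) = (9/2)·(7/2)/[(2)·(1)] = 63/8
Sum: (-28)·(35/8) + (-44)·(-45/4) + (-64)·(63/8) = -263/2

-263/2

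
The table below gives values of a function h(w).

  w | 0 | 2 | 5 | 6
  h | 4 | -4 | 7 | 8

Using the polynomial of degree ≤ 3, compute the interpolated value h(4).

Evaluate each Lagrange basis at w = 4:
L_0(4) = (2)·(-1)·(-2)/[(-2)·(-5)·(-6)] = -1/15
L_1(4) = (4)·(-1)·(-2)/[(2)·(-3)·(-4)] = 1/3
L_2(4) = (4)·(2)·(-2)/[(5)·(3)·(-1)] = 16/15
L_3(4) = (4)·(2)·(-1)/[(6)·(4)·(1)] = -1/3
Sum: 4·(-1/15) + (-4)·(1/3) + 7·(16/15) + 8·(-1/3) = 16/5

16/5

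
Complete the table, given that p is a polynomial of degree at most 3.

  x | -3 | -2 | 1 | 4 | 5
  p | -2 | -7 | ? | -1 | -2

The 4 known values determine p uniquely (degree ≤ 3).
Evaluate each Lagrange basis at x = 1:
L_0(1) = (3)·(-3)·(-4)/[(-1)·(-7)·(-8)] = -9/14
L_1(1) = (4)·(-3)·(-4)/[(1)·(-6)·(-7)] = 8/7
L_2(1) = (4)·(3)·(-4)/[(7)·(6)·(-1)] = 8/7
L_3(1) = (4)·(3)·(-3)/[(8)·(7)·(1)] = -9/14
Sum: (-2)·(-9/14) + (-7)·(8/7) + (-1)·(8/7) + (-2)·(-9/14) = -46/7

-46/7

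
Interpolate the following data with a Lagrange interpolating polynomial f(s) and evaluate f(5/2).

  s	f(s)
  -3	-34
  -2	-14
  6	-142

Evaluate each Lagrange basis at s = 5/2:
L_0(5/2) = (9/2)·(-7/2)/[(-1)·(-9)] = -7/4
L_1(5/2) = (11/2)·(-7/2)/[(1)·(-8)] = 77/32
L_2(5/2) = (11/2)·(9/2)/[(9)·(8)] = 11/32
Sum: (-34)·(-7/4) + (-14)·(77/32) + (-142)·(11/32) = -23

-23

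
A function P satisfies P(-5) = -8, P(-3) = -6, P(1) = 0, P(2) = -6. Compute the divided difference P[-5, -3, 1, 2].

P[-5,-3] = (-6 - (-8)) / (-3 - (-5)) = 1
P[-3,1] = (0 - (-6)) / (1 - (-3)) = 3/2
P[1,2] = (-6 - 0) / (2 - 1) = -6
P[-5,-3,1] = (3/2 - 1) / (1 - (-5)) = 1/12
P[-3,1,2] = (-6 - 3/2) / (2 - (-3)) = -3/2
P[-5,-3,1,2] = (-3/2 - 1/12) / (2 - (-5)) = -19/84

-19/84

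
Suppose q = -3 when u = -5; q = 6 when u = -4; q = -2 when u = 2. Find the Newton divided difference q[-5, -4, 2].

-31/21

q[-5,-4] = (6 - (-3)) / (-4 - (-5)) = 9
q[-4,2] = (-2 - 6) / (2 - (-4)) = -4/3
q[-5,-4,2] = (-4/3 - 9) / (2 - (-5)) = -31/21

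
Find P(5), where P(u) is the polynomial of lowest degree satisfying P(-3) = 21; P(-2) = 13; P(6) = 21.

13

Evaluate each Lagrange basis at u = 5:
L_0(5) = (7)·(-1)/[(-1)·(-9)] = -7/9
L_1(5) = (8)·(-1)/[(1)·(-8)] = 1
L_2(5) = (8)·(7)/[(9)·(8)] = 7/9
Sum: 21·(-7/9) + 13·(1) + 21·(7/9) = 13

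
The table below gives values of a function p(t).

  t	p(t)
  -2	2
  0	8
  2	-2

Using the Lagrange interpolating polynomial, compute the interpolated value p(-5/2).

Evaluate each Lagrange basis at t = -5/2:
L_0(-5/2) = (-5/2)·(-9/2)/[(-2)·(-4)] = 45/32
L_1(-5/2) = (-1/2)·(-9/2)/[(2)·(-2)] = -9/16
L_2(-5/2) = (-1/2)·(-5/2)/[(4)·(2)] = 5/32
Sum: 2·(45/32) + 8·(-9/16) + (-2)·(5/32) = -2

-2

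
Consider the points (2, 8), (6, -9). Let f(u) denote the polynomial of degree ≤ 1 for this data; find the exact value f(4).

-1/2

L_0(4) = (-2)/[(-4)] = 1/2
L_1(4) = (2)/[(4)] = 1/2
Sum: 8·(1/2) + (-9)·(1/2) = -1/2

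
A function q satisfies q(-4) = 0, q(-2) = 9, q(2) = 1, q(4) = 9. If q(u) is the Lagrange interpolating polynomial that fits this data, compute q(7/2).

1325/256

L_0(7/2) = (11/2)·(3/2)·(-1/2)/[(-2)·(-6)·(-8)] = 11/256
L_1(7/2) = (15/2)·(3/2)·(-1/2)/[(2)·(-4)·(-6)] = -15/128
L_2(7/2) = (15/2)·(11/2)·(-1/2)/[(6)·(4)·(-2)] = 55/128
L_3(7/2) = (15/2)·(11/2)·(3/2)/[(8)·(6)·(2)] = 165/256
Sum: 0 + 9·(-15/128) + 1·(55/128) + 9·(165/256) = 1325/256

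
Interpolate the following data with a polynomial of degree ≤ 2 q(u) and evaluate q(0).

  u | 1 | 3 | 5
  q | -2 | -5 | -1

Evaluate each Lagrange basis at u = 0:
L_0(0) = (-3)·(-5)/[(-2)·(-4)] = 15/8
L_1(0) = (-1)·(-5)/[(2)·(-2)] = -5/4
L_2(0) = (-1)·(-3)/[(4)·(2)] = 3/8
Sum: (-2)·(15/8) + (-5)·(-5/4) + (-1)·(3/8) = 17/8

17/8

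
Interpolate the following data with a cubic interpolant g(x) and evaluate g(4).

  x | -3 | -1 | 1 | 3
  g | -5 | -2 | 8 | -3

-201/8

Evaluate each Lagrange basis at x = 4:
L_0(4) = (5)·(3)·(1)/[(-2)·(-4)·(-6)] = -5/16
L_1(4) = (7)·(3)·(1)/[(2)·(-2)·(-4)] = 21/16
L_2(4) = (7)·(5)·(1)/[(4)·(2)·(-2)] = -35/16
L_3(4) = (7)·(5)·(3)/[(6)·(4)·(2)] = 35/16
Sum: (-5)·(-5/16) + (-2)·(21/16) + 8·(-35/16) + (-3)·(35/16) = -201/8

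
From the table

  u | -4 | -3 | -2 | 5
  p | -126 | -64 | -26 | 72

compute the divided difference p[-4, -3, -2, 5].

p[-4,-3] = (-64 - (-126)) / (-3 - (-4)) = 62
p[-3,-2] = (-26 - (-64)) / (-2 - (-3)) = 38
p[-2,5] = (72 - (-26)) / (5 - (-2)) = 14
p[-4,-3,-2] = (38 - 62) / (-2 - (-4)) = -12
p[-3,-2,5] = (14 - 38) / (5 - (-3)) = -3
p[-4,-3,-2,5] = (-3 - (-12)) / (5 - (-4)) = 1

1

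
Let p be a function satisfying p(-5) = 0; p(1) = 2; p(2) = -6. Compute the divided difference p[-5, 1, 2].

-25/21

p[-5,1] = (2 - 0) / (1 - (-5)) = 1/3
p[1,2] = (-6 - 2) / (2 - 1) = -8
p[-5,1,2] = (-8 - 1/3) / (2 - (-5)) = -25/21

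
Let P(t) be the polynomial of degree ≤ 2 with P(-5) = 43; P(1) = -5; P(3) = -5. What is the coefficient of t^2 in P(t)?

1

The leading coefficient equals the top divided difference P[-5,1,3].
P[-5,1] = (-5 - 43) / (1 - (-5)) = -8
P[1,3] = (-5 - (-5)) / (3 - 1) = 0
P[-5,1,3] = (0 - (-8)) / (3 - (-5)) = 1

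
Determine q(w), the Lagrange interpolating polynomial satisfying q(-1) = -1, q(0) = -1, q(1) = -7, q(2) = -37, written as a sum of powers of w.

q(w) = -3w^3 - 3w^2 - 1

Build the Lagrange basis polynomials:
L_0(w) = w(w - 1)(w - 2) / [-6] = -(1/6)w^3 + (1/2)w^2 - (1/3)w
L_1(w) = (w + 1)(w - 1)(w - 2) / [2] = (1/2)w^3 - w^2 - (1/2)w + 1
L_2(w) = (w + 1)w(w - 2) / [-2] = -(1/2)w^3 + (1/2)w^2 + w
L_3(w) = (w + 1)w(w - 1) / [6] = (1/6)w^3 - (1/6)w
q(w) = (-1)·L_0 + (-1)·L_1 + (-7)·L_2 + (-37)·L_3
  (-1)·L_0(w) = (1/6)w^3 - (1/2)w^2 + (1/3)w
  (-1)·L_1(w) = -(1/2)w^3 + w^2 + (1/2)w - 1
  (-7)·L_2(w) = (7/2)w^3 - (7/2)w^2 - 7w
  (-37)·L_3(w) = -(37/6)w^3 + (37/6)w
Adding term by term: -3w^3 - 3w^2 - 1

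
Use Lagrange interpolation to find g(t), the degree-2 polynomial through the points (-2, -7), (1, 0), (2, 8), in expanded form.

Build the Lagrange basis polynomials:
L_0(t) = (t - 1)(t - 2) / [12] = (1/12)t^2 - (1/4)t + 1/6
L_1(t) = (t + 2)(t - 2) / [-3] = -(1/3)t^2 + 4/3
L_2(t) = (t + 2)(t - 1) / [4] = (1/4)t^2 + (1/4)t - 1/2
g(t) = (-7)·L_0 + 0·L_1 + 8·L_2
  (-7)·L_0(t) = -(7/12)t^2 + (7/4)t - 7/6
  0·L_1(t) = 0
  8·L_2(t) = 2t^2 + 2t - 4
Adding term by term: (17/12)t^2 + (15/4)t - 31/6

g(t) = (17/12)t^2 + (15/4)t - 31/6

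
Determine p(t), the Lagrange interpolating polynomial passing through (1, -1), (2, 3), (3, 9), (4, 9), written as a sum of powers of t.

p(t) = -(4/3)t^3 + 9t^2 - (41/3)t + 5

L_0(t) = (t - 2)(t - 3)(t - 4) / [-6] = -(1/6)t^3 + (3/2)t^2 - (13/3)t + 4
L_1(t) = (t - 1)(t - 3)(t - 4) / [2] = (1/2)t^3 - 4t^2 + (19/2)t - 6
L_2(t) = (t - 1)(t - 2)(t - 4) / [-2] = -(1/2)t^3 + (7/2)t^2 - 7t + 4
L_3(t) = (t - 1)(t - 2)(t - 3) / [6] = (1/6)t^3 - t^2 + (11/6)t - 1
p(t) = (-1)·L_0 + 3·L_1 + 9·L_2 + 9·L_3
  (-1)·L_0(t) = (1/6)t^3 - (3/2)t^2 + (13/3)t - 4
  3·L_1(t) = (3/2)t^3 - 12t^2 + (57/2)t - 18
  9·L_2(t) = -(9/2)t^3 + (63/2)t^2 - 63t + 36
  9·L_3(t) = (3/2)t^3 - 9t^2 + (33/2)t - 9
Adding term by term: -(4/3)t^3 + 9t^2 - (41/3)t + 5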